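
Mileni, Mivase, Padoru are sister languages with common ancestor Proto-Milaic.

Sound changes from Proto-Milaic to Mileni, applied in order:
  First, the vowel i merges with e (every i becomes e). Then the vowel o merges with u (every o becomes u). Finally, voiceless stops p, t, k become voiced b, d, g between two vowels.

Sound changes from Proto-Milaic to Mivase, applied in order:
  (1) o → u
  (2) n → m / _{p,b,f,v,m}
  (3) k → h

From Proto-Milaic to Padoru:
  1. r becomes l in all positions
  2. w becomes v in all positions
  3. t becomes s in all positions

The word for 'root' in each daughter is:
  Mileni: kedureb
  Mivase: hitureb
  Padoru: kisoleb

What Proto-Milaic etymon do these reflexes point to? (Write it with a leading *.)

Position 1: Mileni has k, Mivase has h, Padoru has k. Mileni preserves k here (none of its changes turn any other segment into k), so the proto-segment is *k.
Position 5: Mileni has r, Mivase has r, Padoru has l. Mileni preserves r here (none of its changes turn any other segment into r), so the proto-segment is *r.
Position 2: Mileni has e, Mivase has i, Padoru has i. Mivase preserves i here (none of its changes turn any other segment into i), so the proto-segment is *i.
This points to *kitoreb. Verify forward in each daughter:
Mileni: start from *kitoreb.
  rule 1 (vowel merger): kitoreb → ketoreb
  rule 2 (vowel merger): ketoreb → ketureb
  rule 3 (intervocalic voicing): ketureb → kedureb
  ⇒ Mileni kedureb
Mivase: *kitoreb > kitureb > hitureb  (by vowel merger, unconditioned shift)
Padoru: *kitoreb
  kitoreb → kitoleb   [unconditioned shift]
  kitoleb (rule 2 does not apply)
  kitoleb → kisoleb   [unconditioned shift]
  giving Padoru kisoleb.
*kitoreb is the unique common source.

*kitoreb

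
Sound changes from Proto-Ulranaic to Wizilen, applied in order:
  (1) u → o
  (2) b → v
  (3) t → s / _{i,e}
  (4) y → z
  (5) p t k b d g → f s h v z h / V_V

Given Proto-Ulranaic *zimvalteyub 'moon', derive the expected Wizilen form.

zimvalsezov

Wizilen: *zimvalteyub
  zimvalteyub → zimvalteyob   [vowel merger]
  zimvalteyob → zimvalteyov   [unconditioned shift]
  zimvalteyov → zimvalseyov   [palatalisation]
  zimvalseyov → zimvalsezov   [unconditioned shift]
  zimvalsezov (rule 5 does not apply)
  giving Wizilen zimvalsezov.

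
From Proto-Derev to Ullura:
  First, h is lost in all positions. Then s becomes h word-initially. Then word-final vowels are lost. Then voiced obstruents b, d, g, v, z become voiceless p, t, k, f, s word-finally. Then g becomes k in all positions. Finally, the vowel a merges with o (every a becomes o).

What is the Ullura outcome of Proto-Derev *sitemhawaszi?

hitemowoss

Ullura: *sitemhawaszi > sitemawaszi > hitemawaszi > hitemawasz > hitemawass > hitemowoss  (by h-loss, debuccalisation, apocope, final devoicing, vowel merger)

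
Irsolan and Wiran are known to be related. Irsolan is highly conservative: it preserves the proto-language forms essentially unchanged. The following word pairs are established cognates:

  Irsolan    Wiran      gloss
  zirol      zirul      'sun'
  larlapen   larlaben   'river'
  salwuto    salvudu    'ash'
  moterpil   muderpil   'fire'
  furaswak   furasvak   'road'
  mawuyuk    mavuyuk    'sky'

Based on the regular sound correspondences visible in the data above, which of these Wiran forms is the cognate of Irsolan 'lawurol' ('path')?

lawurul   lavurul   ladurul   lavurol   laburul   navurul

mawuyuk ~ mavuyuk — Irsolan w corresponds to Wiran v between vowels (before a back vowel).
zirol ~ zirul, moterpil ~ muderpil — Irsolan o corresponds to Wiran u after a consonant, before a consonant other than r, m, n, p, b, f, v.
Applying these to Irsolan 'lawurol':
  lawurol → lavurol   (w→v between vowels (before a back vowel))
  lavurol → lavurul   (o→u after a consonant, before a consonant other than r, m, n, p, b, f, v)
So the Wiran cognate is 'lavurul'.

lavurul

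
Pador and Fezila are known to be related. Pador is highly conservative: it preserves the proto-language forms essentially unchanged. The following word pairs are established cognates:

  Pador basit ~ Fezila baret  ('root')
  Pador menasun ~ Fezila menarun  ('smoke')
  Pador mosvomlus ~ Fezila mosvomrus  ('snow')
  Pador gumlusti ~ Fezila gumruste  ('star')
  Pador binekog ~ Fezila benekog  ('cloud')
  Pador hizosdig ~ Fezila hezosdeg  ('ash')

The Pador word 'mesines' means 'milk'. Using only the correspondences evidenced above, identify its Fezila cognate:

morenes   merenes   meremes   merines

merenes

basit ~ baret — Pador s corresponds to Fezila r between vowels (before a front vowel).
binekog ~ benekog — Pador i corresponds to Fezila e after a consonant, before a nasal.
Applying these to Pador 'mesines':
  mesines → merines   (s→r between vowels (before a front vowel))
  merines → merenes   (i→e after a consonant, before a nasal)
So the Fezila cognate is 'merenes'.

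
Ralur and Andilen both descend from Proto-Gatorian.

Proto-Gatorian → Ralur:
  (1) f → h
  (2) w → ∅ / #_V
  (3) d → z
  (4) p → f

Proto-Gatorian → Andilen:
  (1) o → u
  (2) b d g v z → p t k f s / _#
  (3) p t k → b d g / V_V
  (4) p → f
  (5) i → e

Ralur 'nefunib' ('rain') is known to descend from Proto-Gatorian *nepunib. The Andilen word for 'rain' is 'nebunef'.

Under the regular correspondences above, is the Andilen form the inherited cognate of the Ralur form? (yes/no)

yes

Derive the expected Andilen reflex of *nepunib:
Andilen: *nepunib > nepunip > nebunip > nebunif > nebunef  (by final devoicing, intervocalic voicing, unconditioned shift, vowel merger)
Andilen 'nebunef' matches the regular reflex exactly, so the pair is cognate.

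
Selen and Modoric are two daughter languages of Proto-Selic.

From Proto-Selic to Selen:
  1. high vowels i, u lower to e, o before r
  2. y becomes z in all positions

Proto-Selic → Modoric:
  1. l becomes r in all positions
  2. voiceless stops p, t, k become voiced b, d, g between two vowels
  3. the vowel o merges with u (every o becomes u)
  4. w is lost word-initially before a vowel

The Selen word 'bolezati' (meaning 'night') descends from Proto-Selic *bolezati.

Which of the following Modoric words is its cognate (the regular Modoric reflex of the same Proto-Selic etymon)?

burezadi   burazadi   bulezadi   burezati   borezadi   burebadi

burezadi

Modoric: *bolezati > borezati > borezadi > burezadi  (by unconditioned shift, intervocalic voicing, vowel merger)
Only 'burezadi' matches the regular Modoric development of *bolezati.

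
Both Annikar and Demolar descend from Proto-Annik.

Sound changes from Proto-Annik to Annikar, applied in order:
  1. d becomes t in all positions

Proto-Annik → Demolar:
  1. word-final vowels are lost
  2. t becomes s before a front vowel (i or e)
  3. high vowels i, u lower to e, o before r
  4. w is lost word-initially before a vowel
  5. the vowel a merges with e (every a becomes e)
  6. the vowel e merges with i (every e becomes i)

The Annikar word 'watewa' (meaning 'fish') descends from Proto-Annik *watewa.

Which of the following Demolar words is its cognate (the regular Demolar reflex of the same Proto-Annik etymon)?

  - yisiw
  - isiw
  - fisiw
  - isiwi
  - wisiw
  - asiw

Demolar: *watewa > watew > wasew > asew > esew > isiw  (by apocope, palatalisation, glide loss, vowel merger, vowel merger)
Among the options, 'isiw' alone shows every Demolar change applied in order.

isiw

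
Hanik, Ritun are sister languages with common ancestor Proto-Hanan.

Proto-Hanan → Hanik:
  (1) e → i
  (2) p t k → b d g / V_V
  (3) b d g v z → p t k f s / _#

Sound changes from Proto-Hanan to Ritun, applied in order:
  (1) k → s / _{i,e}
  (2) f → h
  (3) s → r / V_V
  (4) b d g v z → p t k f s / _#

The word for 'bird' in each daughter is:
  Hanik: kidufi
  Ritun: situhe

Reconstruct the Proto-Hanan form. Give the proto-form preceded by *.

*kitufe

Position 6: Hanik has i, Ritun has e. Ritun preserves e here (none of its changes turn any other segment into e), so the proto-segment is *e.
Position 1: Hanik has k, Ritun has s. Taking the neighbouring segments as reconstructed: Hanik k can only go back to *k; Ritun s could go back to *k or *s — the one source consistent with every daughter is *k.
Continuing position by position gives *kitufe; check it forward:
Hanik: start from *kitufe.
  rule 1 (vowel merger): kitufe → kitufi
  rule 2 (intervocalic voicing): kitufi → kidufi
  rule 3: no change — kidufi
  ⇒ Hanik kidufi
Ritun: *kitufe
  kitufe → situfe   [palatalisation]
  situfe → situhe   [unconditioned shift]
  situhe (rule 3 does not apply)
  situhe (rule 4 does not apply)
  giving Ritun situhe.
*kitufe is the unique common source.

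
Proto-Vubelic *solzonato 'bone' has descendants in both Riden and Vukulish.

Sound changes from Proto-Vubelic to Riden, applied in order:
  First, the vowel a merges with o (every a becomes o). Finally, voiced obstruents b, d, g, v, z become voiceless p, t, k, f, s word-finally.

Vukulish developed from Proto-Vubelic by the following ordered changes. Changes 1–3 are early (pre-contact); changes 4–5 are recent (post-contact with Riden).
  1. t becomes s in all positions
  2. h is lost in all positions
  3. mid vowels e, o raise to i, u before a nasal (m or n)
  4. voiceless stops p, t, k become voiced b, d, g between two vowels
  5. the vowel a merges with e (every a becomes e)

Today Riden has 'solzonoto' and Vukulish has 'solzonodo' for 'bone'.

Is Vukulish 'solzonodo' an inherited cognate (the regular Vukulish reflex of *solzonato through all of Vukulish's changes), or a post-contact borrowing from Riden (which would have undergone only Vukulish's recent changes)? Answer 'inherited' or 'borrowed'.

borrowed

If inherited, *solzonato would pass through all of Vukulish's changes:
Vukulish: *solzonato > solzonaso > solzunaso > solzuneso  (by unconditioned shift, pre-nasal raising, vowel merger)
If borrowed from Riden 'solzonoto' after the early changes, it would undergo only the recent ones:
  rule 4 (intervocalic voicing): solzonoto → solzonodo
  rule 5 (vowel merger): no change (solzonodo)
  ⇒ as a loan: solzonodo
Vukulish 'solzonodo' matches the loan outcome 'solzonodo', not the inherited 'solzuneso' — it skipped the early Vukulish changes, so it was borrowed from Riden.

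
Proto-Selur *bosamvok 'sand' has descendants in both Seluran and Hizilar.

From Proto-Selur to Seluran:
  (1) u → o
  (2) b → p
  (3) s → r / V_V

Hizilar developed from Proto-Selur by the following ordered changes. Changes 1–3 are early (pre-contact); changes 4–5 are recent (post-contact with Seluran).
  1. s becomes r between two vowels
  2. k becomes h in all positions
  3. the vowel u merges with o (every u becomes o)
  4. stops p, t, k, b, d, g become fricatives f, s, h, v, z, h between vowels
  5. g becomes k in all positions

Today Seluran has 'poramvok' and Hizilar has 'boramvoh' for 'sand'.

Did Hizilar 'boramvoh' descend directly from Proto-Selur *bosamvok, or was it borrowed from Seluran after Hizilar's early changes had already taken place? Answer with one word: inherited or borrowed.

If inherited, *bosamvok would pass through all of Hizilar's changes:
Hizilar: *bosamvok
  bosamvok → boramvok   [rhotacism]
  boramvok → boramvoh   [unconditioned shift]
  boramvoh (rule 3 does not apply)
  boramvoh (rule 4 does not apply)
  boramvoh (rule 5 does not apply)
  giving Hizilar boramvoh.
If borrowed from Seluran 'poramvok' after the early changes, it would undergo only the recent ones:
  rule 4 (intervocalic lenition): no change (poramvok)
  rule 5 (unconditioned shift): no change (poramvok)
  ⇒ as a loan: poramvok
Hizilar 'boramvoh' matches the inherited outcome exactly, so it is an inherited cognate, not a loan.

inherited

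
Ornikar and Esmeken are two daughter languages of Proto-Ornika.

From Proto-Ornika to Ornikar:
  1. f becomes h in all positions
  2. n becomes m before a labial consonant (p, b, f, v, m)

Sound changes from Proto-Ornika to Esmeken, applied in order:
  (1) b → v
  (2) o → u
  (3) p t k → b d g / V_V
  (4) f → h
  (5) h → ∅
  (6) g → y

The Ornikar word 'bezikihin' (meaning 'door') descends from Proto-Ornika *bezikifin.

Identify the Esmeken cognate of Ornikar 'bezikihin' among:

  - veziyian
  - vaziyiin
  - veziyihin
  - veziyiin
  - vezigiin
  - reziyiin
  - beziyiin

veziyiin

Esmeken: start from *bezikifin.
  rule 1 (unconditioned shift): bezikifin → vezikifin
  rule 2: no change — vezikifin
  rule 3 (intervocalic voicing): vezikifin → vezigifin
  rule 4 (unconditioned shift): vezigifin → vezigihin
  rule 5 (h-loss): vezigihin → vezigiin
  rule 6 (unconditioned shift): vezigiin → veziyiin
  ⇒ Esmeken veziyiin
Among the options, 'veziyiin' alone shows every Esmeken change applied in order.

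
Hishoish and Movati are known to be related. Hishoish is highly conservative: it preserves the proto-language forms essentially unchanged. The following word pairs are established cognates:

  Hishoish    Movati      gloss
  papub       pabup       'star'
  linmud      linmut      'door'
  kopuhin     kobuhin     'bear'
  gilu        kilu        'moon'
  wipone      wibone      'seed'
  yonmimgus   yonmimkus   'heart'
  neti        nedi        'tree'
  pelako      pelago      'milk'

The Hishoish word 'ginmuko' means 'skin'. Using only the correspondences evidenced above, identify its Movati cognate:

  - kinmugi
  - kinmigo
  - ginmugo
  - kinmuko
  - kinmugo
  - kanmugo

gilu ~ kilu — Hishoish g corresponds to Movati k word-initially before a front vowel.
pelako ~ pelago — Hishoish k corresponds to Movati g between vowels (before a back vowel).
Applying these to Hishoish 'ginmuko':
  ginmuko → kinmuko   (g→k word-initially before a front vowel)
  kinmuko → kinmugo   (k→g between vowels (before a back vowel))
So the Movati cognate is 'kinmugo'.

kinmugo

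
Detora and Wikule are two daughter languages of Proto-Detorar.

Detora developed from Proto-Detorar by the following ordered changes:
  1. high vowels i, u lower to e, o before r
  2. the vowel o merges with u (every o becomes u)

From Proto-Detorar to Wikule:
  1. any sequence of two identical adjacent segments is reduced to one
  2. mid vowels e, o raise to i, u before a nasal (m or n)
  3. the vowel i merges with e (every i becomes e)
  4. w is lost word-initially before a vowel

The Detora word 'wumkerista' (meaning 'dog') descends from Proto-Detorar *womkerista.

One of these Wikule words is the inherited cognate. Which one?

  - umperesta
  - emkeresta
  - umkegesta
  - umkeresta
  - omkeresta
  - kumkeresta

umkeresta

Wikule: *womkerista
  womkerista (rule 1 does not apply)
  womkerista → wumkerista   [pre-nasal raising]
  wumkerista → wumkeresta   [vowel merger]
  wumkeresta → umkeresta   [glide loss]
  giving Wikule umkeresta.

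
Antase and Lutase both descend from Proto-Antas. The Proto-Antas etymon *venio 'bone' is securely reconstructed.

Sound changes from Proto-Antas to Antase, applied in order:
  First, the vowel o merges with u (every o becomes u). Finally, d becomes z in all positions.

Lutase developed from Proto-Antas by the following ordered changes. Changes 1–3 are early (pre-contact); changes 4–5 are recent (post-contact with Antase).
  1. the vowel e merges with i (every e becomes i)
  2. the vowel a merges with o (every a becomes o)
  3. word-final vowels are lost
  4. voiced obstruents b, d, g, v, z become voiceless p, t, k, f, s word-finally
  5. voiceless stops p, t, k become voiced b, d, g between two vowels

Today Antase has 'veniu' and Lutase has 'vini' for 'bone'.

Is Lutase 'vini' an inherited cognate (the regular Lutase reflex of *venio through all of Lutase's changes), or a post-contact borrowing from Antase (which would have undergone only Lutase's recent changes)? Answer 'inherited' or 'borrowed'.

If inherited, *venio would pass through all of Lutase's changes:
Lutase: *venio > vinio > vini  (by vowel merger, apocope)
If borrowed from Antase 'veniu' after the early changes, it would undergo only the recent ones:
  rule 4 (final devoicing): no change (veniu)
  rule 5 (intervocalic voicing): no change (veniu)
  ⇒ as a loan: veniu
Lutase 'vini' matches the inherited outcome exactly, so it is an inherited cognate, not a loan.

inherited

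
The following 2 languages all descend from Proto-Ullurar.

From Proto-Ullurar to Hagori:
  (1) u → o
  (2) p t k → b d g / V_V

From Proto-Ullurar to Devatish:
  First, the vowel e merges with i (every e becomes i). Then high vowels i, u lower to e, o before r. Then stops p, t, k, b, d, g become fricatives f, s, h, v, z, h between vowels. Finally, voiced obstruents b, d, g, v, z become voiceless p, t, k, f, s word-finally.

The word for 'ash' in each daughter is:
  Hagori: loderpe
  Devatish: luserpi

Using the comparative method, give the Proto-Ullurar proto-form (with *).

Position 2: Hagori has o, Devatish has u. Devatish preserves u here (none of its changes turn any other segment into u), so the proto-segment is *u.
Position 3: Hagori has d, Devatish has s. Taking the neighbouring segments as reconstructed: Hagori d could go back to *t or *d; Devatish s could go back to *t or *s — the one source consistent with every daughter is *t.
Position 7: Hagori has e, Devatish has i. Hagori preserves e here (none of its changes turn any other segment into e), so the proto-segment is *e.
Verify the candidate proto-form against each daughter:
Hagori: *luterpe > loterpe > loderpe  (by vowel merger, intervocalic voicing)
Devatish: *luterpe > lutirpi > luterpi > luserpi  (by vowel merger, pre-rhotic lowering, intervocalic lenition)
*luterpe is the unique common source.

*luterpe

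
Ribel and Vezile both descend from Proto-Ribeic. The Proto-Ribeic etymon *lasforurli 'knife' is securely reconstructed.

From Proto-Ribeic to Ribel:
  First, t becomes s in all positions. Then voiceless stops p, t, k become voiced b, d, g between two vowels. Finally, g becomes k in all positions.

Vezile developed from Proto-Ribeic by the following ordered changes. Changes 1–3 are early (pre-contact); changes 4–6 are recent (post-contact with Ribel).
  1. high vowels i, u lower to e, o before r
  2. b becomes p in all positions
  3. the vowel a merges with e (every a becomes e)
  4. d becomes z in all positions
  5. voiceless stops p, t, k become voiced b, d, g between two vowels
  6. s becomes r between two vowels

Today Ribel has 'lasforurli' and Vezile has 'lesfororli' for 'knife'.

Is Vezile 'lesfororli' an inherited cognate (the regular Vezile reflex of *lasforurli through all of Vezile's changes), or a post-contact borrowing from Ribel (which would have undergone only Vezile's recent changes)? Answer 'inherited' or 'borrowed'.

If inherited, *lasforurli would pass through all of Vezile's changes:
Vezile: *lasforurli
  lasforurli → lasfororli   [pre-rhotic lowering]
  lasfororli (rule 2 does not apply)
  lasfororli → lesfororli   [vowel merger]
  lesfororli (rule 4 does not apply)
  lesfororli (rule 5 does not apply)
  lesfororli (rule 6 does not apply)
  giving Vezile lesfororli.
If borrowed from Ribel 'lasforurli' after the early changes, it would undergo only the recent ones:
  rule 4 (unconditioned shift): no change (lasforurli)
  rule 5 (intervocalic voicing): no change (lasforurli)
  rule 6 (rhotacism): no change (lasforurli)
  ⇒ as a loan: lasforurli
Vezile 'lesfororli' matches the inherited outcome exactly, so it is an inherited cognate, not a loan.

inherited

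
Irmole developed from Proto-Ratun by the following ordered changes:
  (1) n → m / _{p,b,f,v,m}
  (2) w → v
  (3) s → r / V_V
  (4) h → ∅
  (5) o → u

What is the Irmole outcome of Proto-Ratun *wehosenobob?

Irmole: *wehosenobob
  wehosenobob (rule 1 does not apply)
  wehosenobob → vehosenobob   [unconditioned shift]
  vehosenobob → vehorenobob   [rhotacism]
  vehorenobob → veorenobob   [h-loss]
  veorenobob → veurenubub   [vowel merger]
  giving Irmole veurenubub.

veurenubub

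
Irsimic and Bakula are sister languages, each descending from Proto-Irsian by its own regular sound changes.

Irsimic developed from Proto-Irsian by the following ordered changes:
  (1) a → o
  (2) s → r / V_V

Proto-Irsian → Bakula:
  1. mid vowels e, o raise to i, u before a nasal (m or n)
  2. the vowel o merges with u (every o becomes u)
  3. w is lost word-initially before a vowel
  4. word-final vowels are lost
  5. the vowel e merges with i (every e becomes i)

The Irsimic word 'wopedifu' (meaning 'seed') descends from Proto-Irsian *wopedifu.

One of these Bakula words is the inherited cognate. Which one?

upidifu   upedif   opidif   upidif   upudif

upidif

Bakula: *wopedifu
  wopedifu (rule 1 does not apply)
  wopedifu → wupedifu   [vowel merger]
  wupedifu → upedifu   [glide loss]
  upedifu → upedif   [apocope]
  upedif → upidif   [vowel merger]
  giving Bakula upidif.
Only 'upidif' matches the regular Bakula development of *wopedifu.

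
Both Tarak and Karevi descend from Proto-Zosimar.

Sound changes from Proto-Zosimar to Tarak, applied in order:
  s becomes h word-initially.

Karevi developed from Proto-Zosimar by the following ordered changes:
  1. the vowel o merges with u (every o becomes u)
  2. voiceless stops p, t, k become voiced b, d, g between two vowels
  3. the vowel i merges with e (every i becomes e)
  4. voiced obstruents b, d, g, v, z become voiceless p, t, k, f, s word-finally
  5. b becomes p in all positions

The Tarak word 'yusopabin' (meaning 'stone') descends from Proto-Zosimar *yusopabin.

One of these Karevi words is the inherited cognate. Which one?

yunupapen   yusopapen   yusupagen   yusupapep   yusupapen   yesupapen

yusupapen

Karevi: *yusopabin > yusupabin > yusubabin > yusubaben > yusupapen  (by vowel merger, intervocalic voicing, vowel merger, unconditioned shift)
Only 'yusupapen' matches the regular Karevi development of *yusopabin.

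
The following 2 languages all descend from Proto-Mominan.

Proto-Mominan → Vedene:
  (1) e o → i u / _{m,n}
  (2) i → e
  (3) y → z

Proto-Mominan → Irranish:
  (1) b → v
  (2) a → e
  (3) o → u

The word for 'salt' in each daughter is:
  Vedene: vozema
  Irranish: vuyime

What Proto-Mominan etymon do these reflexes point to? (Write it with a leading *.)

Position 6: Vedene has a, Irranish has e. Vedene preserves a here (none of its changes turn any other segment into a), so the proto-segment is *a.
Position 4: Vedene has e, Irranish has i. Irranish preserves i here (none of its changes turn any other segment into i), so the proto-segment is *i.
Verify the candidate proto-form against each daughter:
Vedene: *voyima
  voyima (rule 1 does not apply)
  voyima → voyema   [vowel merger]
  voyema → vozema   [unconditioned shift]
  giving Vedene vozema.
Irranish: *voyima > voyime > vuyime  (by vowel merger, vowel merger)
Only *voyima yields all of Vedene vozema, Irranish vuyime.

*voyima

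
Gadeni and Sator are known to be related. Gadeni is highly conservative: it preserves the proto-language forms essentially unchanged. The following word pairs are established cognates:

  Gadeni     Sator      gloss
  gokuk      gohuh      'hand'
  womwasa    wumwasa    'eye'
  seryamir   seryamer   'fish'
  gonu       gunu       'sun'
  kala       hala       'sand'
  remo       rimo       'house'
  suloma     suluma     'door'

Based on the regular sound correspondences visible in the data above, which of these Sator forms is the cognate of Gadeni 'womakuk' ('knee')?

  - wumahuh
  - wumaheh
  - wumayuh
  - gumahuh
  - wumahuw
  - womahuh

womwasa ~ wumwasa, suloma ~ suluma — Gadeni o corresponds to Sator u after a consonant, before a nasal.
gokuk ~ gohuh — Gadeni k corresponds to Sator h between vowels (before a back vowel).
gokuk ~ gohuh — Gadeni k corresponds to Sator h word-finally.
Applying these to Gadeni 'womakuk':
  womakuk → wumakuk   (o→u after a consonant, before a nasal)
  wumakuk → wumahuk   (k→h between vowels (before a back vowel))
  wumahuk → wumahuh   (k→h word-finally)
So the Sator cognate is 'wumahuh'.

wumahuh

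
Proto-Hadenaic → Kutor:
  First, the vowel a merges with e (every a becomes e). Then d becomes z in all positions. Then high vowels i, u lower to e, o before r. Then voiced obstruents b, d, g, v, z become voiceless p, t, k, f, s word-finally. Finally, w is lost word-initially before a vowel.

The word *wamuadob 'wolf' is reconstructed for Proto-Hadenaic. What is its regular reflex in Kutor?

Kutor: *wamuadob
  wamuadob → wemuedob   [vowel merger]
  wemuedob → wemuezob   [unconditioned shift]
  wemuezob (rule 3 does not apply)
  wemuezob → wemuezop   [final devoicing]
  wemuezop → emuezop   [glide loss]
  giving Kutor emuezop.

emuezop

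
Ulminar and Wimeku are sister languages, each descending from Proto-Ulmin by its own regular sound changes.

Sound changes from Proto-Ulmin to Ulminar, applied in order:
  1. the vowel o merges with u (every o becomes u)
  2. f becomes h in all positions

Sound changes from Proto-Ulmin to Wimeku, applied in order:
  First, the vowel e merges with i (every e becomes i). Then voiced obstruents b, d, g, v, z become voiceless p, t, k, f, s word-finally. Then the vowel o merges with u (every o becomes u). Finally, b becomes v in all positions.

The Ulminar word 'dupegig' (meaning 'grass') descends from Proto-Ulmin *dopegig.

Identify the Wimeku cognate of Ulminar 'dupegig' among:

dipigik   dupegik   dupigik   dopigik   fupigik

dupigik

Wimeku: *dopegig > dopigig > dopigik > dupigik  (by vowel merger, final devoicing, vowel merger)
The other candidates each miss or misapply at least one Wimeku change.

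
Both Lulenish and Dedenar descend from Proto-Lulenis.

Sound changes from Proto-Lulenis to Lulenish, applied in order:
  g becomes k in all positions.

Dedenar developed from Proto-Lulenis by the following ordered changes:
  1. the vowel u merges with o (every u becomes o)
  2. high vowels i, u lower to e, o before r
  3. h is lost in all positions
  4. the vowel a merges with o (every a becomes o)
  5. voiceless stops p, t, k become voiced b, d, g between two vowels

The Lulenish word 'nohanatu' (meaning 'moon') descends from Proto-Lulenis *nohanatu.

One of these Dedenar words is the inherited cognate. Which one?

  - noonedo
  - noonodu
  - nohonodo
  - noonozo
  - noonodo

noonodo

Dedenar: start from *nohanatu.
  rule 1 (vowel merger): nohanatu → nohanato
  rule 2: no change — nohanato
  rule 3 (h-loss): nohanato → noanato
  rule 4 (vowel merger): noanato → noonoto
  rule 5 (intervocalic voicing): noonoto → noonodo
  ⇒ Dedenar noonodo
The other candidates each miss or misapply at least one Dedenar change.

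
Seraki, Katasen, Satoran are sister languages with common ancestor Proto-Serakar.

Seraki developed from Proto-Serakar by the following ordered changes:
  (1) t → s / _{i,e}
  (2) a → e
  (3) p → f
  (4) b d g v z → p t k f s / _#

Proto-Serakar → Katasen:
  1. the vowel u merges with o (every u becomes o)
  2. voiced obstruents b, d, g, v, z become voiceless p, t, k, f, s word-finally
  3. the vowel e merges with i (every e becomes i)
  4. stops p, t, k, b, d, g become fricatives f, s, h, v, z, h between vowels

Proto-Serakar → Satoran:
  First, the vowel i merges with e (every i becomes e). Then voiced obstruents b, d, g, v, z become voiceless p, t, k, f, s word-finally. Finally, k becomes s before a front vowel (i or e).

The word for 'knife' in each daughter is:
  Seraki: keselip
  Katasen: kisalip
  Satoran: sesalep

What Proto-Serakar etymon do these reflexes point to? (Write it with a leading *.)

*kesalib

Position 7: Seraki has p, Katasen has p, Satoran has p. In Seraki, p can only continue *b, so the proto-segment is *b.
Position 1: Seraki has k, Katasen has k, Satoran has s. Taking the neighbouring segments as reconstructed: Seraki k can only go back to *k; Katasen k can only go back to *k; Satoran s could go back to *k or *s — the one source consistent with every daughter is *k.
This points to *kesalib. Verify forward in each daughter:
Seraki: *kesalib
  kesalib (rule 1 does not apply)
  kesalib → keselib   [vowel merger]
  keselib (rule 3 does not apply)
  keselib → keselip   [final devoicing]
  giving Seraki keselip.
Katasen: *kesalib > kesalip > kisalip  (by final devoicing, vowel merger)
Satoran: *kesalib
  kesalib → kesaleb   [vowel merger]
  kesaleb → kesalep   [final devoicing]
  kesalep → sesalep   [palatalisation]
  giving Satoran sesalep.
No other proto-form is consistent with every reflex, so the reconstruction is *kesalib.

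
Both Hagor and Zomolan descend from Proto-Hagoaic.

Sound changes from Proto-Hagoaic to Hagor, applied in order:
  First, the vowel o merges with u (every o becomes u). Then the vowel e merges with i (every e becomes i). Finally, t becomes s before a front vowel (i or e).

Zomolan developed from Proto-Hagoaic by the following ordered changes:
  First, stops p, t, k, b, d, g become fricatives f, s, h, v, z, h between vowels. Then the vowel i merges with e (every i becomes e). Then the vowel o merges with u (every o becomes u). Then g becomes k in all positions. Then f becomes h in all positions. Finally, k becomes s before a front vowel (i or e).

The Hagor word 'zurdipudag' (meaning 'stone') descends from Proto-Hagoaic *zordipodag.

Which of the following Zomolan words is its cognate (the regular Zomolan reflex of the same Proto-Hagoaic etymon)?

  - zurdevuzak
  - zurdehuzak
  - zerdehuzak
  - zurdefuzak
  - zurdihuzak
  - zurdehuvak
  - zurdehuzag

Zomolan: start from *zordipodag.
  rule 1 (intervocalic lenition): zordipodag → zordifozag
  rule 2 (vowel merger): zordifozag → zordefozag
  rule 3 (vowel merger): zordefozag → zurdefuzag
  rule 4 (unconditioned shift): zurdefuzag → zurdefuzak
  rule 5 (unconditioned shift): zurdefuzak → zurdehuzak
  rule 6: no change — zurdehuzak
  ⇒ Zomolan zurdehuzak
Only 'zurdehuzak' matches the regular Zomolan development of *zordipodag.

zurdehuzak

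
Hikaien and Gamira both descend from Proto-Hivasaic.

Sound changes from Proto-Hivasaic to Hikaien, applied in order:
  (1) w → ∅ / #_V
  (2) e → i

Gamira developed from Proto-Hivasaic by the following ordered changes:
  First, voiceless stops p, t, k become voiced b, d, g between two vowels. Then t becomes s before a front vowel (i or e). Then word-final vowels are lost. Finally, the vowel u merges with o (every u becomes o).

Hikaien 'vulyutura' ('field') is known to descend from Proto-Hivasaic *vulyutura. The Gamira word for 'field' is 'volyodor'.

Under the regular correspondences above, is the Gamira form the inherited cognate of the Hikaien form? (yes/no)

yes

Derive the expected Gamira reflex of *vulyutura:
Gamira: *vulyutura > vulyudura > vulyudur > volyodor  (by intervocalic voicing, apocope, vowel merger)
Gamira 'volyodor' matches the regular reflex exactly, so the pair is cognate.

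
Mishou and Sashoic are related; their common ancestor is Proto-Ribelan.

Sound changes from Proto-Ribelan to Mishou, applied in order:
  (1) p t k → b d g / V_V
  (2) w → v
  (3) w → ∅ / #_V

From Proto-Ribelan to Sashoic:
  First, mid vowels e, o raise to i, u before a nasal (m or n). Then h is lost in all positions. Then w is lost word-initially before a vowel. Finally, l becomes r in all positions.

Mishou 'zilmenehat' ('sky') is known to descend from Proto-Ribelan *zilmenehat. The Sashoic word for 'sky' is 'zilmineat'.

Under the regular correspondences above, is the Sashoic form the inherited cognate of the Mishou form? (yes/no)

no

Derive the expected Sashoic reflex of *zilmenehat:
Sashoic: *zilmenehat > zilminehat > zilmineat > zirmineat  (by pre-nasal raising, h-loss, unconditioned shift)
The regular Sashoic reflex would be 'zirmineat', but the attested form is 'zilmineat'. The correspondence is irregular, so they are not cognates (the Sashoic form has a different source).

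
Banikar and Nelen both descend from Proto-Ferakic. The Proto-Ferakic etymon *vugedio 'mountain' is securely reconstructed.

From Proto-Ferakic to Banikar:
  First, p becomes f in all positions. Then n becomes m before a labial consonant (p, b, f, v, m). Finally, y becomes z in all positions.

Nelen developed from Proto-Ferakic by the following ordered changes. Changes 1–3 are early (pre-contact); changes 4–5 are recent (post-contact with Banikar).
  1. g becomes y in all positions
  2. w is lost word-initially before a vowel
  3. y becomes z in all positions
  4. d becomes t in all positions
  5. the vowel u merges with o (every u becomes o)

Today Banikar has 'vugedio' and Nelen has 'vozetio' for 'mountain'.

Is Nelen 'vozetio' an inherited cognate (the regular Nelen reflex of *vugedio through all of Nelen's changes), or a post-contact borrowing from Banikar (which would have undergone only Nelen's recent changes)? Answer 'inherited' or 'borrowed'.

If inherited, *vugedio would pass through all of Nelen's changes:
Nelen: *vugedio
  vugedio → vuyedio   [unconditioned shift]
  vuyedio (rule 2 does not apply)
  vuyedio → vuzedio   [unconditioned shift]
  vuzedio → vuzetio   [unconditioned shift]
  vuzetio → vozetio   [vowel merger]
  giving Nelen vozetio.
If borrowed from Banikar 'vugedio' after the early changes, it would undergo only the recent ones:
  rule 4 (unconditioned shift): vugedio → vugetio
  rule 5 (vowel merger): vugetio → vogetio
  ⇒ as a loan: vogetio
Nelen 'vozetio' matches the inherited outcome exactly, so it is an inherited cognate, not a loan.

inherited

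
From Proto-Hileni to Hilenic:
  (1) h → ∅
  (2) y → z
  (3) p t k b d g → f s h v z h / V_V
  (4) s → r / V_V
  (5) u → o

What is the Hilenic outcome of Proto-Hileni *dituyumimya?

Hilenic: start from *dituyumimya.
  rule 1: no change — dituyumimya
  rule 2 (unconditioned shift): dituyumimya → dituzumimza
  rule 3 (intervocalic lenition): dituzumimza → disuzumimza
  rule 4 (rhotacism): disuzumimza → diruzumimza
  rule 5 (vowel merger): diruzumimza → dirozomimza
  ⇒ Hilenic dirozomimza

dirozomimza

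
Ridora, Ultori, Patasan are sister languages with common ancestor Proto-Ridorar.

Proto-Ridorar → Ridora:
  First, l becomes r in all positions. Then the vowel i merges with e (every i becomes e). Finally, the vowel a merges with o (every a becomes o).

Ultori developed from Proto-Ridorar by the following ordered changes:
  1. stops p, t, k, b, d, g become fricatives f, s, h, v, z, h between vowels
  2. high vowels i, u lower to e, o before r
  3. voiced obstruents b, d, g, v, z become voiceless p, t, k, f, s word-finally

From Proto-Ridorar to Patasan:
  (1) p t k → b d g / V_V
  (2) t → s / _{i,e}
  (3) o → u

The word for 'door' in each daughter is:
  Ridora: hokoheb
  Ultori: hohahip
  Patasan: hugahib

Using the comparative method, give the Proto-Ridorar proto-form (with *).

Position 6: Ridora has e, Ultori has i, Patasan has i. Ultori preserves i here (none of its changes turn any other segment into i), so the proto-segment is *i.
Position 2: Ridora has o, Ultori has o, Patasan has u. Taking the neighbouring segments as reconstructed: Ridora o could go back to *a or *o; Ultori o can only go back to *o; Patasan u could go back to *o or *u — the one source consistent with every daughter is *o.
This points to *hokahib. Verify forward in each daughter:
Ridora: start from *hokahib.
  rule 1: no change — hokahib
  rule 2 (vowel merger): hokahib → hokaheb
  rule 3 (vowel merger): hokaheb → hokoheb
  ⇒ Ridora hokoheb
Ultori: start from *hokahib.
  rule 1 (intervocalic lenition): hokahib → hohahib
  rule 2: no change — hohahib
  rule 3 (final devoicing): hohahib → hohahip
  ⇒ Ultori hohahip
Patasan: *hokahib > hogahib > hugahib  (by intervocalic voicing, vowel merger)
*hokahib is the unique common source.

*hokahib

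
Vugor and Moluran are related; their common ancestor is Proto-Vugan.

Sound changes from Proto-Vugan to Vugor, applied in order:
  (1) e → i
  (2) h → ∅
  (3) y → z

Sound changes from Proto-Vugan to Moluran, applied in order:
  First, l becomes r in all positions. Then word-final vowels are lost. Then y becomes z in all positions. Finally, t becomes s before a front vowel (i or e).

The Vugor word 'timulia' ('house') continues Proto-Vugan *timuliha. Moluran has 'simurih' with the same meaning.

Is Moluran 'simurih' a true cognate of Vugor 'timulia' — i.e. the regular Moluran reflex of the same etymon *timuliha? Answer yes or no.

yes

Derive the expected Moluran reflex of *timuliha:
Moluran: *timuliha > timuriha > timurih > simurih  (by unconditioned shift, apocope, palatalisation)
Moluran 'simurih' matches the regular reflex exactly, so the pair is cognate.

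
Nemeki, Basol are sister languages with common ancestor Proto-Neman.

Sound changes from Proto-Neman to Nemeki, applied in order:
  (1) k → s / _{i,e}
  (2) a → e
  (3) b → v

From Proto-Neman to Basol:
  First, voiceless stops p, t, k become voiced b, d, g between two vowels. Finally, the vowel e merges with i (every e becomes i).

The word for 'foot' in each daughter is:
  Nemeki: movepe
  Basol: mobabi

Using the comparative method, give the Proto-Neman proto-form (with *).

Position 5: Nemeki has p, Basol has b. Nemeki preserves p here (none of its changes turn any other segment into p), so the proto-segment is *p.
Position 4: Nemeki has e, Basol has a. Basol preserves a here (none of its changes turn any other segment into a), so the proto-segment is *a.
This points to *mobape. Verify forward in each daughter:
Nemeki: start from *mobape.
  rule 1: no change — mobape
  rule 2 (vowel merger): mobape → mobepe
  rule 3 (unconditioned shift): mobepe → movepe
  ⇒ Nemeki movepe
Basol: *mobape
  mobape → mobabe   [intervocalic voicing]
  mobabe → mobabi   [vowel merger]
  giving Basol mobabi.
*mobape is the unique common source.

*mobape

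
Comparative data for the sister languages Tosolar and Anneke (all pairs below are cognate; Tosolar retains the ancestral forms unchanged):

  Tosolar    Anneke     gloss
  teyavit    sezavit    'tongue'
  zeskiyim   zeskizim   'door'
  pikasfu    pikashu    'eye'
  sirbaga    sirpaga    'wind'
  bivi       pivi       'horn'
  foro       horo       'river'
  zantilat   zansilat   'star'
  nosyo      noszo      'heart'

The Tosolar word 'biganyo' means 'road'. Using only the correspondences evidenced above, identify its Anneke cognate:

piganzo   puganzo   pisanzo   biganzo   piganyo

piganzo

bivi ~ pivi — Tosolar b corresponds to Anneke p word-initially before a front vowel.
nosyo ~ noszo — Tosolar y corresponds to Anneke z after a consonant, before a back vowel.
Applying these to Tosolar 'biganyo':
  biganyo → piganyo   (b→p word-initially before a front vowel)
  piganyo → piganzo   (y→z after a consonant, before a back vowel)
So the Anneke cognate is 'piganzo'.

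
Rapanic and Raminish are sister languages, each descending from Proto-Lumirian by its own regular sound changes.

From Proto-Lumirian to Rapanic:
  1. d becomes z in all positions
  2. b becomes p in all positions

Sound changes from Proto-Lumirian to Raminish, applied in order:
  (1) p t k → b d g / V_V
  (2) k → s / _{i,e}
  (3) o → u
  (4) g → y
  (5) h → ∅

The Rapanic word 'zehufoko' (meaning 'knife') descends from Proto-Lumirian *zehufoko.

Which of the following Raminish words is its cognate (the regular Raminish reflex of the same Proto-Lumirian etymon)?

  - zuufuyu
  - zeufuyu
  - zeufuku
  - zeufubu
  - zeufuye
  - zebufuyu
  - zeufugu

Raminish: *zehufoko > zehufogo > zehufugu > zehufuyu > zeufuyu  (by intervocalic voicing, vowel merger, unconditioned shift, h-loss)
Only 'zeufuyu' matches the regular Raminish development of *zehufoko.

zeufuyu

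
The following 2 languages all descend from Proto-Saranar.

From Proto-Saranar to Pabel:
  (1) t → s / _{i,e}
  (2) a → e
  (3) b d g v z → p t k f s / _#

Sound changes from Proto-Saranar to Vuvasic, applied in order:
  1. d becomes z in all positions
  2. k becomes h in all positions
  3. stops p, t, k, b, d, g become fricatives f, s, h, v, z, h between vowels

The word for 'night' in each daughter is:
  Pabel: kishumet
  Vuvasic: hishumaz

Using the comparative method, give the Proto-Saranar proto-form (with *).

Position 8: Pabel has t, Vuvasic has z. Taking the neighbouring segments as reconstructed: Pabel t could go back to *t or *d; Vuvasic z could go back to *d or *z — the one source consistent with every daughter is *d.
Position 7: Pabel has e, Vuvasic has a. Vuvasic preserves a here (none of its changes turn any other segment into a), so the proto-segment is *a.
Position 1: Pabel has k, Vuvasic has h. Taking the neighbouring segments as reconstructed: Pabel k can only go back to *k; Vuvasic h could go back to *k or *h — the one source consistent with every daughter is *k.
Continuing position by position gives *kishumad; check it forward:
Pabel: *kishumad
  kishumad (rule 1 does not apply)
  kishumad → kishumed   [vowel merger]
  kishumed → kishumet   [final devoicing]
  giving Pabel kishumet.
Vuvasic: *kishumad > kishumaz > hishumaz  (by unconditioned shift, unconditioned shift)
*kishumad is the unique common source.

*kishumad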